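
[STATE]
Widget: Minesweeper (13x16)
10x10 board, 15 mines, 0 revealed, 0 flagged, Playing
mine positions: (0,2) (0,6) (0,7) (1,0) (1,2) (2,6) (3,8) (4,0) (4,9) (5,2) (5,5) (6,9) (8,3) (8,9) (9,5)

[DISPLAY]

■■■■■■■■■■   
■■■■■■■■■■   
■■■■■■■■■■   
■■■■■■■■■■   
■■■■■■■■■■   
■■■■■■■■■■   
■■■■■■■■■■   
■■■■■■■■■■   
■■■■■■■■■■   
■■■■■■■■■■   
             
             
             
             
             
             


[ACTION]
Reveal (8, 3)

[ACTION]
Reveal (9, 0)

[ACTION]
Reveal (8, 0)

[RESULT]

■■✹■■■✹✹■■   
✹■✹■■■■■■■   
■■■■■■✹■■■   
■■■■■■■■✹■   
✹■■■■■■■■✹   
■■✹■■✹■■■■   
■■■■■■■■■✹   
■■■■■■■■■■   
■■■✹■■■■■✹   
■■■■■✹■■■■   
             
             
             
             
             
             


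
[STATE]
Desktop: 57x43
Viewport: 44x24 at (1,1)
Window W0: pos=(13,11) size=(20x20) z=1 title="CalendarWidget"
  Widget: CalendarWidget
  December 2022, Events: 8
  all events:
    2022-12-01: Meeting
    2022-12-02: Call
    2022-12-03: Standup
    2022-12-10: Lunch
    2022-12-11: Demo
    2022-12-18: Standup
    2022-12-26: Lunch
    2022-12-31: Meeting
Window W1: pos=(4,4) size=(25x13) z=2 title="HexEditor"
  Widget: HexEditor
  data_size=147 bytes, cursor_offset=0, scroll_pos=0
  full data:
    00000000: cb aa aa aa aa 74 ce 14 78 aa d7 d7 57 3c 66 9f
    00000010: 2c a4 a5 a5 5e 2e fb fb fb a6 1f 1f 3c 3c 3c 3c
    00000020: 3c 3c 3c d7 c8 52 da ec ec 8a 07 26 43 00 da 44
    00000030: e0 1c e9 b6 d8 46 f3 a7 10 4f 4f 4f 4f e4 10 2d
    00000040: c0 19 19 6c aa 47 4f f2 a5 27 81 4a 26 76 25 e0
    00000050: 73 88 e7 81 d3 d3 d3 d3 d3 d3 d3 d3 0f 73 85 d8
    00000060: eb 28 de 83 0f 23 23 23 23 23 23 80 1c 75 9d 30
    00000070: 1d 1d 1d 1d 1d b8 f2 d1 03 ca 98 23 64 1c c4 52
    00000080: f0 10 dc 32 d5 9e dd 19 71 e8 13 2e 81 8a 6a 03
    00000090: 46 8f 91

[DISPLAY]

                                            
                                            
                                            
   ┏━━━━━━━━━━━━━━━━━━━━━━━┓                
   ┃ HexEditor             ┃                
   ┠───────────────────────┨                
   ┃00000000  CB aa aa aa a┃                
   ┃00000010  2c a4 a5 a5 5┃                
   ┃00000020  3c 3c 3c d7 c┃                
   ┃00000030  e0 1c e9 b6 d┃                
   ┃00000040  c0 19 19 6c a┃━━━┓            
   ┃00000050  73 88 e7 81 d┃   ┃            
   ┃00000060  eb 28 de 83 0┃───┨            
   ┃00000070  1d 1d 1d 1d 1┃   ┃            
   ┃00000080  f0 10 dc 32 d┃Sa ┃            
   ┗━━━━━━━━━━━━━━━━━━━━━━━┛*  ┃            
            ┃ 5  6  7  8  9 10*┃            
            ┃12 13 14 15 16 17 ┃            
            ┃19 20 21 22 23 24 ┃            
            ┃26* 27 28 29 30 31┃            
            ┃                  ┃            
            ┃                  ┃            
            ┃                  ┃            
            ┃                  ┃            


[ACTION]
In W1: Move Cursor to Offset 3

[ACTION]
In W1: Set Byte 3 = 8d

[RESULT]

                                            
                                            
                                            
   ┏━━━━━━━━━━━━━━━━━━━━━━━┓                
   ┃ HexEditor             ┃                
   ┠───────────────────────┨                
   ┃00000000  cb aa aa 8D a┃                
   ┃00000010  2c a4 a5 a5 5┃                
   ┃00000020  3c 3c 3c d7 c┃                
   ┃00000030  e0 1c e9 b6 d┃                
   ┃00000040  c0 19 19 6c a┃━━━┓            
   ┃00000050  73 88 e7 81 d┃   ┃            
   ┃00000060  eb 28 de 83 0┃───┨            
   ┃00000070  1d 1d 1d 1d 1┃   ┃            
   ┃00000080  f0 10 dc 32 d┃Sa ┃            
   ┗━━━━━━━━━━━━━━━━━━━━━━━┛*  ┃            
            ┃ 5  6  7  8  9 10*┃            
            ┃12 13 14 15 16 17 ┃            
            ┃19 20 21 22 23 24 ┃            
            ┃26* 27 28 29 30 31┃            
            ┃                  ┃            
            ┃                  ┃            
            ┃                  ┃            
            ┃                  ┃            


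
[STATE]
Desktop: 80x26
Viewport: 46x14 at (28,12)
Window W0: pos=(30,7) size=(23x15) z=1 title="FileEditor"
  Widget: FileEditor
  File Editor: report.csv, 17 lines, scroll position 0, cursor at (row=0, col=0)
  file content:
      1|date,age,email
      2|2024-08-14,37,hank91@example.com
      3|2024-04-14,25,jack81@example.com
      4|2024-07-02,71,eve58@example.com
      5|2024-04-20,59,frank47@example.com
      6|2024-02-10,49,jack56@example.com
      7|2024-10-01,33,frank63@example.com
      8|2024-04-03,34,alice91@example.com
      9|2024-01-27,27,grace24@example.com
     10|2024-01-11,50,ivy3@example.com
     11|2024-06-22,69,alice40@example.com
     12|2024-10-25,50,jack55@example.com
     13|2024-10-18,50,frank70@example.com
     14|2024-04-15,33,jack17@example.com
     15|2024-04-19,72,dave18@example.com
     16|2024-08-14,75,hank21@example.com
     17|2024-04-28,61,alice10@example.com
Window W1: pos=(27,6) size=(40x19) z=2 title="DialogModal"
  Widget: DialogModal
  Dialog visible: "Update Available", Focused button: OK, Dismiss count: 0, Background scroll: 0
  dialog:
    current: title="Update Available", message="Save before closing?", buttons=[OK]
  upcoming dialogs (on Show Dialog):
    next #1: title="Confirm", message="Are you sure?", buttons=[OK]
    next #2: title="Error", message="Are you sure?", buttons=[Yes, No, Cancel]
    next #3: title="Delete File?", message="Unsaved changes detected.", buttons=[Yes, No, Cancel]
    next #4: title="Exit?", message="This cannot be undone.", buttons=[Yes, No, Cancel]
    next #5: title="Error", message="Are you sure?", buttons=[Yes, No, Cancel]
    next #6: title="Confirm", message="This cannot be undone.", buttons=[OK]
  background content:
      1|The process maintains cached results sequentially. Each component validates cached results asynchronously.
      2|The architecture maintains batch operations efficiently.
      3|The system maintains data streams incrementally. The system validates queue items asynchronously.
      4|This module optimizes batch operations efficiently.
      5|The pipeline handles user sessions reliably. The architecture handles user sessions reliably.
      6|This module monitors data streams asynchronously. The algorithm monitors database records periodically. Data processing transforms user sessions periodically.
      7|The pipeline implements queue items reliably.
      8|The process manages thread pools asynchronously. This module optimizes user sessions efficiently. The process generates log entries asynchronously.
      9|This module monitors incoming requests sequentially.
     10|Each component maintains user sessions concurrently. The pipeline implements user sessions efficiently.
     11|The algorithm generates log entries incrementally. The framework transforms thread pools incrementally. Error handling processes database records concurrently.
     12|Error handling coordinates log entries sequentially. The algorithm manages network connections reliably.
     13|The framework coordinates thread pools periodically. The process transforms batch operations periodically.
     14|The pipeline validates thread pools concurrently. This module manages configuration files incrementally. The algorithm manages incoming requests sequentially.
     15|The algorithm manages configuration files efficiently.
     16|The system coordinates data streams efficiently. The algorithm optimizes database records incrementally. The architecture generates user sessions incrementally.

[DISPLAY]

This module optimizes batch operations┃       
The pipeline handles user sessions rel┃       
This mo┌──────────────────────┐ms asyn┃       
The pip│   Update Available   │tems re┃       
The pro│ Save before closing? │s async┃       
This mo│         [OK]         │equests┃       
Each co└──────────────────────┘essions┃       
The algorithm generates log entries in┃       
Error handling coordinates log entries┃       
The framework coordinates thread pools┃       
The pipeline validates thread pools co┃       
The algorithm manages configuration fi┃       
━━━━━━━━━━━━━━━━━━━━━━━━━━━━━━━━━━━━━━┛       
                                              


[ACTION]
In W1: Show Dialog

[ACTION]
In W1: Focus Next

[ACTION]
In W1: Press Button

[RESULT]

This module optimizes batch operations┃       
The pipeline handles user sessions rel┃       
This module monitors data streams asyn┃       
The pipeline implements queue items re┃       
The process manages thread pools async┃       
This module monitors incoming requests┃       
Each component maintains user sessions┃       
The algorithm generates log entries in┃       
Error handling coordinates log entries┃       
The framework coordinates thread pools┃       
The pipeline validates thread pools co┃       
The algorithm manages configuration fi┃       
━━━━━━━━━━━━━━━━━━━━━━━━━━━━━━━━━━━━━━┛       
                                              


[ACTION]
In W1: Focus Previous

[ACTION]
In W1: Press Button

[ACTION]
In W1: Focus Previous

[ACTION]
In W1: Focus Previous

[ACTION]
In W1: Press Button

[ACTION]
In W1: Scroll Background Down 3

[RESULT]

The pipeline implements queue items re┃       
The process manages thread pools async┃       
This module monitors incoming requests┃       
Each component maintains user sessions┃       
The algorithm generates log entries in┃       
Error handling coordinates log entries┃       
The framework coordinates thread pools┃       
The pipeline validates thread pools co┃       
The algorithm manages configuration fi┃       
The system coordinates data streams ef┃       
                                      ┃       
                                      ┃       
━━━━━━━━━━━━━━━━━━━━━━━━━━━━━━━━━━━━━━┛       
                                              


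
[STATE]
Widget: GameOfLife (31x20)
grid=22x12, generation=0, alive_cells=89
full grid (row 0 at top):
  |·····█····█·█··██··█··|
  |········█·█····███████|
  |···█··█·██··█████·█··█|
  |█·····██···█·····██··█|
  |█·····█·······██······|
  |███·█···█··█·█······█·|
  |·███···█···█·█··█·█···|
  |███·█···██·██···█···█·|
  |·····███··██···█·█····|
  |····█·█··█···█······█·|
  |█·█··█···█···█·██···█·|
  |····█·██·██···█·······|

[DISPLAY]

Gen: 0                         
·····█····█·█··██··█··         
········█·█····███████         
···█··█·██··█████·█··█         
█·····██···█·····██··█         
█·····█·······██······         
███·█···█··█·█······█·         
·███···█···█·█··█·█···         
███·█···██·██···█···█·         
·····███··██···█·█····         
····█·█··█···█······█·         
█·█··█···█···█·██···█·         
····█·██·██···█·······         
                               
                               
                               
                               
                               
                               
                               


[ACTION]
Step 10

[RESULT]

Gen: 10                        
·········█············         
·········█············         
·········█············         
·····███··············         
····█·██··············         
····█···█·············         
·····███·····█········         
·····███····█·██······         
··██··········██······         
··█·█·········█·······         
···█··········██······         
··············█·······         
                               
                               
                               
                               
                               
                               
                               


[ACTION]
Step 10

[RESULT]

Gen: 20                        
······██·██···········         
·····█·█··█···········         
·····█··█·············         
······█·█·█···········         
····██··█·█···········         
···█·█··██············         
···███·█·█············         
······█··█············         
···██····█············         
······███·············         
······················         
······················         
                               
                               
                               
                               
                               
                               
                               


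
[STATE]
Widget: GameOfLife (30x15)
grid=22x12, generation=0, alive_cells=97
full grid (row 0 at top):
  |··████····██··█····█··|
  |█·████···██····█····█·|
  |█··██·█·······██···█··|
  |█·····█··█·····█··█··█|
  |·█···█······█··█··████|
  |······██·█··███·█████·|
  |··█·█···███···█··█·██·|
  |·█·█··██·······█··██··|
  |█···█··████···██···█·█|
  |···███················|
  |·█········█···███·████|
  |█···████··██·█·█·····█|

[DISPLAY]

Gen: 0                        
··████····██··█····█··        
█·████···██····█····█·        
█··██·█·······██···█··        
█·····█··█·····█··█··█        
·█···█······█··█··████        
······██·█··███·█████·        
··█·█···███···█··█·██·        
·█·█··██·······█··██··        
█···█··████···██···█·█        
···███················        
·█········█···███·████        
█···████··██·█·█·····█        
                              
                              


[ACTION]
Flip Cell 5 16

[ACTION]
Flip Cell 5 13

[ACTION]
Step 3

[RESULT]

Gen: 3                        
···············█······        
·····██·██····███████·        
█········██··██·███··█        
██···██·····███···█·█·        
·····██···██·█········        
······██···█·█········        
·····█···█·█·█········        
███·······█·███···█·█·        
·█·███·····█········█·        
··███·█···█····█·····█        
··███··█·█········██·█        
···············█··██··        
                              
                              


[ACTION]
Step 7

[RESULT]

Gen: 10                       
······················        
·······█··············        
██····················        
██···█·█···██·········        
·····█·█···██·········        
·····█·····█··········        
███···██··███·········        
█··█··█······██·······        
·███····█·█··██·······        
··██··················        
·······█·█············        
······················        
                              
                              


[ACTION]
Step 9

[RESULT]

Gen: 19                       
······················        
······················        
··█·█·················        
·██·██················        
██··█····███··········        
████·█···██···█·······        
·█··█·█·█·█···███·····        
···█········██·█······        
███·█·······███·······        
····█········█········        
······················        
······················        
                              
                              


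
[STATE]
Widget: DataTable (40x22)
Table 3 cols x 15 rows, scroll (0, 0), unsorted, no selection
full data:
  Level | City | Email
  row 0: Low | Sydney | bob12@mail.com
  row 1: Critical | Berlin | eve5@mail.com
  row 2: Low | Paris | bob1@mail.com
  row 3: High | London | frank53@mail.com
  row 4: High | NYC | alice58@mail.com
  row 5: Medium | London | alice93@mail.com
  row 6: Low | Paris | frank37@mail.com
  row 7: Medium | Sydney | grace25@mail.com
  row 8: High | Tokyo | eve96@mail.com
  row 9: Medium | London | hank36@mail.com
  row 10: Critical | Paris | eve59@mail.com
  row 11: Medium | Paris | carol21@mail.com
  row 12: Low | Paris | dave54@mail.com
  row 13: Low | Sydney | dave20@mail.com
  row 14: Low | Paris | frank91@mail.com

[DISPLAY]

Level   │City  │Email                   
────────┼──────┼────────────────        
Low     │Sydney│bob12@mail.com          
Critical│Berlin│eve5@mail.com           
Low     │Paris │bob1@mail.com           
High    │London│frank53@mail.com        
High    │NYC   │alice58@mail.com        
Medium  │London│alice93@mail.com        
Low     │Paris │frank37@mail.com        
Medium  │Sydney│grace25@mail.com        
High    │Tokyo │eve96@mail.com          
Medium  │London│hank36@mail.com         
Critical│Paris │eve59@mail.com          
Medium  │Paris │carol21@mail.com        
Low     │Paris │dave54@mail.com         
Low     │Sydney│dave20@mail.com         
Low     │Paris │frank91@mail.com        
                                        
                                        
                                        
                                        
                                        


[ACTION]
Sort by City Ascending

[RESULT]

Level   │City ▲│Email                   
────────┼──────┼────────────────        
Critical│Berlin│eve5@mail.com           
High    │London│frank53@mail.com        
Medium  │London│alice93@mail.com        
Medium  │London│hank36@mail.com         
High    │NYC   │alice58@mail.com        
Low     │Paris │bob1@mail.com           
Low     │Paris │frank37@mail.com        
Critical│Paris │eve59@mail.com          
Medium  │Paris │carol21@mail.com        
Low     │Paris │dave54@mail.com         
Low     │Paris │frank91@mail.com        
Low     │Sydney│bob12@mail.com          
Medium  │Sydney│grace25@mail.com        
Low     │Sydney│dave20@mail.com         
High    │Tokyo │eve96@mail.com          
                                        
                                        
                                        
                                        
                                        


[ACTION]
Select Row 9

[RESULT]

Level   │City ▲│Email                   
────────┼──────┼────────────────        
Critical│Berlin│eve5@mail.com           
High    │London│frank53@mail.com        
Medium  │London│alice93@mail.com        
Medium  │London│hank36@mail.com         
High    │NYC   │alice58@mail.com        
Low     │Paris │bob1@mail.com           
Low     │Paris │frank37@mail.com        
Critical│Paris │eve59@mail.com          
Medium  │Paris │carol21@mail.com        
>ow     │Paris │dave54@mail.com         
Low     │Paris │frank91@mail.com        
Low     │Sydney│bob12@mail.com          
Medium  │Sydney│grace25@mail.com        
Low     │Sydney│dave20@mail.com         
High    │Tokyo │eve96@mail.com          
                                        
                                        
                                        
                                        
                                        


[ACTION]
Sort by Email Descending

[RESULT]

Level   │City  │Email          ▼        
────────┼──────┼────────────────        
Medium  │London│hank36@mail.com         
Medium  │Sydney│grace25@mail.com        
Low     │Paris │frank91@mail.com        
High    │London│frank53@mail.com        
Low     │Paris │frank37@mail.com        
High    │Tokyo │eve96@mail.com          
Critical│Berlin│eve5@mail.com           
Critical│Paris │eve59@mail.com          
Low     │Paris │dave54@mail.com         
>ow     │Sydney│dave20@mail.com         
Medium  │Paris │carol21@mail.com        
Low     │Paris │bob1@mail.com           
Low     │Sydney│bob12@mail.com          
Medium  │London│alice93@mail.com        
High    │NYC   │alice58@mail.com        
                                        
                                        
                                        
                                        
                                        


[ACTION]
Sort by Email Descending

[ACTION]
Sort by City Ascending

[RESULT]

Level   │City ▲│Email                   
────────┼──────┼────────────────        
Critical│Berlin│eve5@mail.com           
Medium  │London│hank36@mail.com         
High    │London│frank53@mail.com        
Medium  │London│alice93@mail.com        
High    │NYC   │alice58@mail.com        
Low     │Paris │frank91@mail.com        
Low     │Paris │frank37@mail.com        
Critical│Paris │eve59@mail.com          
Low     │Paris │dave54@mail.com         
>edium  │Paris │carol21@mail.com        
Low     │Paris │bob1@mail.com           
Medium  │Sydney│grace25@mail.com        
Low     │Sydney│dave20@mail.com         
Low     │Sydney│bob12@mail.com          
High    │Tokyo │eve96@mail.com          
                                        
                                        
                                        
                                        
                                        


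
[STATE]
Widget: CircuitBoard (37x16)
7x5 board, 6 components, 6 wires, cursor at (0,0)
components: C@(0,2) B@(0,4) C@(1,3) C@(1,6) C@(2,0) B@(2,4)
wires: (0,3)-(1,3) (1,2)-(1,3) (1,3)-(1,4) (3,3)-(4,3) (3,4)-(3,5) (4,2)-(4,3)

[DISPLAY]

   0 1 2 3 4 5 6                     
0  [.]      C   ·   B                
                │                    
1           · ─ C ─ ·       C        
                                     
2   C               B                
                                     
3               ·   · ─ ·            
                │                    
4           · ─ ·                    
Cursor: (0,0)                        
                                     
                                     
                                     
                                     
                                     


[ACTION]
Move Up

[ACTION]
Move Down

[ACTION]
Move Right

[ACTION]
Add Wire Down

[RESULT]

   0 1 2 3 4 5 6                     
0           C   ·   B                
                │                    
1      [.]  · ─ C ─ ·       C        
        │                            
2   C   ·           B                
                                     
3               ·   · ─ ·            
                │                    
4           · ─ ·                    
Cursor: (1,1)                        
                                     
                                     
                                     
                                     
                                     


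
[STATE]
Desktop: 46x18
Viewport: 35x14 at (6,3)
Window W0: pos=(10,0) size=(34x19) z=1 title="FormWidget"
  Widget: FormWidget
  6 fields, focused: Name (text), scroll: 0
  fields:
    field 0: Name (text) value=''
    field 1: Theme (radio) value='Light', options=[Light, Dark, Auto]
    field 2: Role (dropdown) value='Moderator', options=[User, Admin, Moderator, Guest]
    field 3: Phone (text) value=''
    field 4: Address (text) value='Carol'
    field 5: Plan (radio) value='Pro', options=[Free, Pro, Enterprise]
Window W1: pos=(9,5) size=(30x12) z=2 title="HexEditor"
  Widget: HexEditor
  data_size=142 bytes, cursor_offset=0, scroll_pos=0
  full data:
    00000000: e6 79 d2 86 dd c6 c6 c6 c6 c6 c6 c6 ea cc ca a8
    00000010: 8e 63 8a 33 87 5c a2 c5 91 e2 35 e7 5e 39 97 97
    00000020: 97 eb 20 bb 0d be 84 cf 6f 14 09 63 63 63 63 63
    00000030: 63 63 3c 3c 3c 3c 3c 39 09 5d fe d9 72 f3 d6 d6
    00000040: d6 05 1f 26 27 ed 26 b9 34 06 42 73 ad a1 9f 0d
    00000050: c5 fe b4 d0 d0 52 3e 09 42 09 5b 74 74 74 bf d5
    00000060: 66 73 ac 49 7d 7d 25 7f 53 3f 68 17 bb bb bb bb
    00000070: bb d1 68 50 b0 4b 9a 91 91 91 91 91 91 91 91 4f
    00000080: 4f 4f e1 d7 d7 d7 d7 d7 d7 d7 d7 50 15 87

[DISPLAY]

    ┃> Name:       [               
    ┃  Theme:      (●) Light  ( ) D
   ┏━━━━━━━━━━━━━━━━━━━━━━━━━━━━┓  
   ┃ HexEditor                  ┃  
   ┠────────────────────────────┨  
   ┃00000000  E6 79 d2 86 dd c6 ┃Pr
   ┃00000010  8e 63 8a 33 87 5c ┃  
   ┃00000020  97 eb 20 bb 0d be ┃  
   ┃00000030  63 63 3c 3c 3c 3c ┃  
   ┃00000040  d6 05 1f 26 27 ed ┃  
   ┃00000050  c5 fe b4 d0 d0 52 ┃  
   ┃00000060  66 73 ac 49 7d 7d ┃  
   ┃00000070  bb d1 68 50 b0 4b ┃  
   ┗━━━━━━━━━━━━━━━━━━━━━━━━━━━━┛  


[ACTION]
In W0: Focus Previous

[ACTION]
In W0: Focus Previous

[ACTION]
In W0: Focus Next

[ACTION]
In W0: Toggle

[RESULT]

    ┃  Name:       [               
    ┃  Theme:      (●) Light  ( ) D
   ┏━━━━━━━━━━━━━━━━━━━━━━━━━━━━┓  
   ┃ HexEditor                  ┃  
   ┠────────────────────────────┨  
   ┃00000000  E6 79 d2 86 dd c6 ┃Pr
   ┃00000010  8e 63 8a 33 87 5c ┃  
   ┃00000020  97 eb 20 bb 0d be ┃  
   ┃00000030  63 63 3c 3c 3c 3c ┃  
   ┃00000040  d6 05 1f 26 27 ed ┃  
   ┃00000050  c5 fe b4 d0 d0 52 ┃  
   ┃00000060  66 73 ac 49 7d 7d ┃  
   ┃00000070  bb d1 68 50 b0 4b ┃  
   ┗━━━━━━━━━━━━━━━━━━━━━━━━━━━━┛  


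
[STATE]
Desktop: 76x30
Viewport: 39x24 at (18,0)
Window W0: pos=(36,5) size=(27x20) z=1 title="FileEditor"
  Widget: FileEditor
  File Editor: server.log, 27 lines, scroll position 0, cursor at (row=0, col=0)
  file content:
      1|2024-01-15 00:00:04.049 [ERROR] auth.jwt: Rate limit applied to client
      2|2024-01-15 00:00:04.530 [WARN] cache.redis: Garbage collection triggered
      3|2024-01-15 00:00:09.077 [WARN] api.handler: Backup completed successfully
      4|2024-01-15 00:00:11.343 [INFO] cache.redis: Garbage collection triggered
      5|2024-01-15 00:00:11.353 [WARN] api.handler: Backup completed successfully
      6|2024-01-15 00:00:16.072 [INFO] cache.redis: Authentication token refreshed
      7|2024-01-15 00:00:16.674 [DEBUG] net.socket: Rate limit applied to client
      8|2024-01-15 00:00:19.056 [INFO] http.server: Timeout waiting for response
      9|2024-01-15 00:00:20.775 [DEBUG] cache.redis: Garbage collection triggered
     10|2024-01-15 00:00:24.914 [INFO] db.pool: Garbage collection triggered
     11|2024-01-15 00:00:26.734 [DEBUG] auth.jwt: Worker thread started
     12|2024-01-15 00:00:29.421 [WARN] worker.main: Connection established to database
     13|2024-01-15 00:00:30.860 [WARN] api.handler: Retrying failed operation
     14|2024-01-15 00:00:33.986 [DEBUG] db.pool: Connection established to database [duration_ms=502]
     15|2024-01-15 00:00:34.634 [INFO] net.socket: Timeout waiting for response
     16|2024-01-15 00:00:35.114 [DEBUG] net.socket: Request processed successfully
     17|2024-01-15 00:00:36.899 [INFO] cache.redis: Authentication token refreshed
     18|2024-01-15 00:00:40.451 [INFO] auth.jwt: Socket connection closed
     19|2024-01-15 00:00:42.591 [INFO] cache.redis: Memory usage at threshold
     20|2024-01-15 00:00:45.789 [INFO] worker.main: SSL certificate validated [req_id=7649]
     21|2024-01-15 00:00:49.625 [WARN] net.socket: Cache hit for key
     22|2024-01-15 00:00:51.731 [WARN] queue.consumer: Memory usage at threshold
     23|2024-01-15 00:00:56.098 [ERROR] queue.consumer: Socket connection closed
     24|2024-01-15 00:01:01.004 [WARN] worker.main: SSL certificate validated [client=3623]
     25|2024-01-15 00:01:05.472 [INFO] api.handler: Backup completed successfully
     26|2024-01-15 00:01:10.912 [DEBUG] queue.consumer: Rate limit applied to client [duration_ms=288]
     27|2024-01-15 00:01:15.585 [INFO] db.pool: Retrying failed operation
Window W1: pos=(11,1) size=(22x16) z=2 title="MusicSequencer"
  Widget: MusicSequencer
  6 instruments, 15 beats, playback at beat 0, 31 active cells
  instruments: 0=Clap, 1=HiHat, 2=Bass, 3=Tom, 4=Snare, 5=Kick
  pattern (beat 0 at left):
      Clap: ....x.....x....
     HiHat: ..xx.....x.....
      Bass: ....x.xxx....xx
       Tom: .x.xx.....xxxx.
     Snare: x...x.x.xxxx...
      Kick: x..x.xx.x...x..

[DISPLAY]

                                       
━━━━━━━━━━━━━━┓                        
Sequencer     ┃                        
──────────────┨                        
▼1234567890123┃                        
····█·····█···┃   ┏━━━━━━━━━━━━━━━━━━━━
··██·····█····┃   ┃ FileEditor         
····█·███····█┃   ┠────────────────────
·█·██·····████┃   ┃█024-01-15 00:00:04.
█···█·█·████··┃   ┃2024-01-15 00:00:04.
█··█·██·█···█·┃   ┃2024-01-15 00:00:09.
              ┃   ┃2024-01-15 00:00:11.
              ┃   ┃2024-01-15 00:00:11.
              ┃   ┃2024-01-15 00:00:16.
              ┃   ┃2024-01-15 00:00:16.
              ┃   ┃2024-01-15 00:00:19.
━━━━━━━━━━━━━━┛   ┃2024-01-15 00:00:20.
                  ┃2024-01-15 00:00:24.
                  ┃2024-01-15 00:00:26.
                  ┃2024-01-15 00:00:29.
                  ┃2024-01-15 00:00:30.
                  ┃2024-01-15 00:00:33.
                  ┃2024-01-15 00:00:34.
                  ┃2024-01-15 00:00:35.


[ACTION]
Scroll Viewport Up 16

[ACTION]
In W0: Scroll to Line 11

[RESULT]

                                       
━━━━━━━━━━━━━━┓                        
Sequencer     ┃                        
──────────────┨                        
▼1234567890123┃                        
····█·····█···┃   ┏━━━━━━━━━━━━━━━━━━━━
··██·····█····┃   ┃ FileEditor         
····█·███····█┃   ┠────────────────────
·█·██·····████┃   ┃2024-01-15 00:00:26.
█···█·█·████··┃   ┃2024-01-15 00:00:29.
█··█·██·█···█·┃   ┃2024-01-15 00:00:30.
              ┃   ┃2024-01-15 00:00:33.
              ┃   ┃2024-01-15 00:00:34.
              ┃   ┃2024-01-15 00:00:35.
              ┃   ┃2024-01-15 00:00:36.
              ┃   ┃2024-01-15 00:00:40.
━━━━━━━━━━━━━━┛   ┃2024-01-15 00:00:42.
                  ┃2024-01-15 00:00:45.
                  ┃2024-01-15 00:00:49.
                  ┃2024-01-15 00:00:51.
                  ┃2024-01-15 00:00:56.
                  ┃2024-01-15 00:01:01.
                  ┃2024-01-15 00:01:05.
                  ┃2024-01-15 00:01:10.


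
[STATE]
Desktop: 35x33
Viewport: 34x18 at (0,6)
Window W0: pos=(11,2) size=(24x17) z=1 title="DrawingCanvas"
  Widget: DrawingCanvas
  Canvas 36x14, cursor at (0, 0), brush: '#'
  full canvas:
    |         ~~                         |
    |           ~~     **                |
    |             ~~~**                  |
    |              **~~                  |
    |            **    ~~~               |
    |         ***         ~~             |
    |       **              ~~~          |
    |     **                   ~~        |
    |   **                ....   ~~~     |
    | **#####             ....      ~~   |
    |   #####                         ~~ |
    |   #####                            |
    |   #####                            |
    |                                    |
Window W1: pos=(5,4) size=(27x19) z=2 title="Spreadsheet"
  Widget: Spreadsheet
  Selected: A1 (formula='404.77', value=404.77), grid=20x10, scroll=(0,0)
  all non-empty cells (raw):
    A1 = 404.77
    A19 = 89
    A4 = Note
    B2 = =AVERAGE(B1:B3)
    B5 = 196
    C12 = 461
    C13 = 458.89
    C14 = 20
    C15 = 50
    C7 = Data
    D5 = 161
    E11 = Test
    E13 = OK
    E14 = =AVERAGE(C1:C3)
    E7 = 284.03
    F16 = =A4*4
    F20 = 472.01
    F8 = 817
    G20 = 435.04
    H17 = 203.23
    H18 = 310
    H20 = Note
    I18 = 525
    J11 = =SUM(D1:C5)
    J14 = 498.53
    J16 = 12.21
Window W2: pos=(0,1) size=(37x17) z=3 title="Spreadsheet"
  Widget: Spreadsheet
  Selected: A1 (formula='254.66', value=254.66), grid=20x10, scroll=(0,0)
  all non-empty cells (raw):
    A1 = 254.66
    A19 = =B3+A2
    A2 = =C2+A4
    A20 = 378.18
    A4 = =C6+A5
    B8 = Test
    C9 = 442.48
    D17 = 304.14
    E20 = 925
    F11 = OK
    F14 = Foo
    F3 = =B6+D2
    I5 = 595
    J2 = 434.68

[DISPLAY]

┃---------------------------------
┃  1 [254.66]       0       0     
┃  2        0       0       0     
┃  3        0       0       0     
┃  4        0       0       0     
┃  5        0       0       0     
┃  6        0       0       0     
┃  7        0       0       0     
┃  8        0Test           0     
┃  9        0       0  442.48     
┃ 10        0       0       0     
┗━━━━━━━━━━━━━━━━━━━━━━━━━━━━━━━━━
     ┃  9        0       0     ┃━━
     ┃ 10        0       0     ┃  
     ┃ 11        0       0     ┃  
     ┃ 12        0       0     ┃  
     ┗━━━━━━━━━━━━━━━━━━━━━━━━━┛  
                                  


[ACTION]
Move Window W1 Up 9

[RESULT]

┃---------------------------------
┃  1 [254.66]       0       0     
┃  2        0       0       0     
┃  3        0       0       0     
┃  4        0       0       0     
┃  5        0       0       0     
┃  6        0       0       0     
┃  7        0       0       0     
┃  8        0Test           0     
┃  9        0       0  442.48     
┃ 10        0       0       0     
┗━━━━━━━━━━━━━━━━━━━━━━━━━━━━━━━━━
     ┗━━━━━━━━━━━━━━━━━━━━━━━━━┛━━
                                  
                                  
                                  
                                  
                                  


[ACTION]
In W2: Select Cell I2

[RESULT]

┃---------------------------------
┃  1   254.66       0       0     
┃  2        0       0       0     
┃  3        0       0       0     
┃  4        0       0       0     
┃  5        0       0       0     
┃  6        0       0       0     
┃  7        0       0       0     
┃  8        0Test           0     
┃  9        0       0  442.48     
┃ 10        0       0       0     
┗━━━━━━━━━━━━━━━━━━━━━━━━━━━━━━━━━
     ┗━━━━━━━━━━━━━━━━━━━━━━━━━┛━━
                                  
                                  
                                  
                                  
                                  


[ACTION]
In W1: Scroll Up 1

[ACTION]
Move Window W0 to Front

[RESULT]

┃----------┃           ~~     **  
┃  1   254.┃             ~~~**    
┃  2       ┃              **~~    
┃  3       ┃            **    ~~~ 
┃  4       ┃         ***         ~
┃  5       ┃       **             
┃  6       ┃     **               
┃  7       ┃   **                .
┃  8       ┃ **#####             .
┃  9       ┃   #####              
┃ 10       ┃   #####              
┗━━━━━━━━━━┃   #####              
     ┗━━━━━┗━━━━━━━━━━━━━━━━━━━━━━
                                  
                                  
                                  
                                  
                                  


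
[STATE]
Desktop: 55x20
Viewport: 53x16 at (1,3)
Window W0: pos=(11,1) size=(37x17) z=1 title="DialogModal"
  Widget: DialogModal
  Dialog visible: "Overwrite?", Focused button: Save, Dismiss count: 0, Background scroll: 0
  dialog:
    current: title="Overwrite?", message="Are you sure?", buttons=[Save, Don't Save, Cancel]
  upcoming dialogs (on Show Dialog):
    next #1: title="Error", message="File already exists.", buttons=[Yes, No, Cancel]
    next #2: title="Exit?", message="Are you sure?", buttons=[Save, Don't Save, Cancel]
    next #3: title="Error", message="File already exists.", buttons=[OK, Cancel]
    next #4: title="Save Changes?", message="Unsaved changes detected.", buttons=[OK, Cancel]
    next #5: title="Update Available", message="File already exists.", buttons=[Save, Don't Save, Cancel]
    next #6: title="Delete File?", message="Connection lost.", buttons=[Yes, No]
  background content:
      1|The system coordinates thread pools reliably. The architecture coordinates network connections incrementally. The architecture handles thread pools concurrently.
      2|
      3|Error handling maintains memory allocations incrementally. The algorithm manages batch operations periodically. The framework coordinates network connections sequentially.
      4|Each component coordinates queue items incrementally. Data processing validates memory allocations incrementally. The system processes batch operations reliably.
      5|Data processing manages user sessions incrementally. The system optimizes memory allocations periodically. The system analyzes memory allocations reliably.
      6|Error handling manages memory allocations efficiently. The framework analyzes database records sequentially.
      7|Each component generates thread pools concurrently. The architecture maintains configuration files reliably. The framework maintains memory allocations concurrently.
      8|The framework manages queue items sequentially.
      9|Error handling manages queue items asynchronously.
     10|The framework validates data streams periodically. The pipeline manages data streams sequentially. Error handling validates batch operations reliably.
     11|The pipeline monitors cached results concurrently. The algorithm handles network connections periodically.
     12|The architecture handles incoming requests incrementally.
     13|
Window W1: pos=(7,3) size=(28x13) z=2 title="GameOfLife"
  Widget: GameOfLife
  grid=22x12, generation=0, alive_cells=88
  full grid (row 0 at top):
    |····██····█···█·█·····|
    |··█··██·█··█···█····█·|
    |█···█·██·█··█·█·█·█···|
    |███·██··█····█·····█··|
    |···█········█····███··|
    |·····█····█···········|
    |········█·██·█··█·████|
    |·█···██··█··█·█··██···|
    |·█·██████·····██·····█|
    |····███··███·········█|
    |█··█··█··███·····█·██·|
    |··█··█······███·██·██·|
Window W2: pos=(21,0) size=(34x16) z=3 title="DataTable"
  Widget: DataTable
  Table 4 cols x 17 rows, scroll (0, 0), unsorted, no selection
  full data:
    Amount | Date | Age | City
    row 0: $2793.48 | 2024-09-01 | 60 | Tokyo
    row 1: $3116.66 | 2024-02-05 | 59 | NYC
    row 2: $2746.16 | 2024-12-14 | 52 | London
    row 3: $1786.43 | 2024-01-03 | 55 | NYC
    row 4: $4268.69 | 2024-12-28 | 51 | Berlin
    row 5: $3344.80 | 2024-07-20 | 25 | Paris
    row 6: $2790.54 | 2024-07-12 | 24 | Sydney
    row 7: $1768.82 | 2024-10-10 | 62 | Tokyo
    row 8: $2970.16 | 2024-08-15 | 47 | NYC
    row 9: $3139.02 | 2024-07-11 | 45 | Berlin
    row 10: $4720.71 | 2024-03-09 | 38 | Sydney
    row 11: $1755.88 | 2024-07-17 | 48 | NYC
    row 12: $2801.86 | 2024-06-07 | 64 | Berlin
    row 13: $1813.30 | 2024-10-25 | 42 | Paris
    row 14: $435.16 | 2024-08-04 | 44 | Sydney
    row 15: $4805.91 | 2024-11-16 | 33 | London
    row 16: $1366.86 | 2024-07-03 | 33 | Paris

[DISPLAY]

      ┏━━━━━━━━━━━━━┃Amount  │Date      │Age│City    
      ┃ GameOfLife  ┃────────┼──────────┼───┼──────  
      ┠─────────────┃$2793.48│2024-09-01│60 │Tokyo   
      ┃Gen: 0       ┃$3116.66│2024-02-05│59 │NYC     
      ┃█···█·██·█··█┃$2746.16│2024-12-14│52 │London  
      ┃███·██··█····┃$1786.43│2024-01-03│55 │NYC     
      ┃···█········█┃$4268.69│2024-12-28│51 │Berlin  
      ┃·····█····█··┃$3344.80│2024-07-20│25 │Paris   
      ┃········█·██·┃$2790.54│2024-07-12│24 │Sydney  
      ┃·█···██··█··█┃$1768.82│2024-10-10│62 │Tokyo   
      ┃·█·██████····┃$2970.16│2024-08-15│47 │NYC     
      ┃····███··███·┃$3139.02│2024-07-11│45 │Berlin  
      ┗━━━━━━━━━━━━━┗━━━━━━━━━━━━━━━━━━━━━━━━━━━━━━━━
          ┃                                   ┃      
          ┗━━━━━━━━━━━━━━━━━━━━━━━━━━━━━━━━━━━┛      
                                                     


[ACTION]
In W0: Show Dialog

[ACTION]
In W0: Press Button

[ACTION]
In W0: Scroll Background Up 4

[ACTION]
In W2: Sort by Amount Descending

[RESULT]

      ┏━━━━━━━━━━━━━┃Amount ▼│Date      │Age│City    
      ┃ GameOfLife  ┃────────┼──────────┼───┼──────  
      ┠─────────────┃$4805.91│2024-11-16│33 │London  
      ┃Gen: 0       ┃$4720.71│2024-03-09│38 │Sydney  
      ┃█···█·██·█··█┃$4268.69│2024-12-28│51 │Berlin  
      ┃███·██··█····┃$3344.80│2024-07-20│25 │Paris   
      ┃···█········█┃$3139.02│2024-07-11│45 │Berlin  
      ┃·····█····█··┃$3116.66│2024-02-05│59 │NYC     
      ┃········█·██·┃$2970.16│2024-08-15│47 │NYC     
      ┃·█···██··█··█┃$2801.86│2024-06-07│64 │Berlin  
      ┃·█·██████····┃$2793.48│2024-09-01│60 │Tokyo   
      ┃····███··███·┃$2790.54│2024-07-12│24 │Sydney  
      ┗━━━━━━━━━━━━━┗━━━━━━━━━━━━━━━━━━━━━━━━━━━━━━━━
          ┃                                   ┃      
          ┗━━━━━━━━━━━━━━━━━━━━━━━━━━━━━━━━━━━┛      
                                                     


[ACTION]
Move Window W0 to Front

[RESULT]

      ┏━━━┠───────────────────────────────────┨ty    
      ┃ Ga┃The system coordinates thread pools┃────  
      ┠───┃                                   ┃ndon  
      ┃Gen┃Error handling maintains memory all┃dney  
      ┃█··┃Each component coordinates queue it┃rlin  
      ┃███┃Data processing manages user sessio┃ris   
      ┃···┃Error handling manages memory alloc┃rlin  
      ┃···┃Each component generates thread poo┃C     
      ┃···┃The framework manages queue items s┃C     
      ┃·█·┃Error handling manages queue items ┃rlin  
      ┃·█·┃The framework validates data stream┃kyo   
      ┃···┃The pipeline monitors cached result┃dney  
      ┗━━━┃The architecture handles incoming r┃━━━━━━
          ┃                                   ┃      
          ┗━━━━━━━━━━━━━━━━━━━━━━━━━━━━━━━━━━━┛      
                                                     
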